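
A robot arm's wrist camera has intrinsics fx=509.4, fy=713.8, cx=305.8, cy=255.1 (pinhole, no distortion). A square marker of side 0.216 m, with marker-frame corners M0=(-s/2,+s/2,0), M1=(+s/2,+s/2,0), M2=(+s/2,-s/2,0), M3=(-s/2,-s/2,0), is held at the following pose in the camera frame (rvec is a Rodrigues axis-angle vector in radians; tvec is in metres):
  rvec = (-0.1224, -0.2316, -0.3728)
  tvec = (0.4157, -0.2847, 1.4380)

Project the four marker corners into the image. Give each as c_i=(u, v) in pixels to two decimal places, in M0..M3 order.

Intrinsics K: fx=509.4, fy=713.8, cx=305.8, cy=255.1
Marker side s = 0.216 m; corners in marker frame (Z=0):
  M0 = (-0.1080, +0.1080, 0)
  M1 = (+0.1080, +0.1080, 0)
  M2 = (+0.1080, -0.1080, 0)
  M3 = (-0.1080, -0.1080, 0)
rvec = (-0.1224, -0.2316, -0.3728), |rvec| = θ = 0.45563 rad = 26.106°
Rodrigues: sinθ=0.44003, 1−cosθ=0.10202; R = I + sinθ·[k]× + (1−cosθ)·[k]×²:
    [+0.90535 +0.37396 -0.20125]
    [-0.34610 +0.92434 +0.16064]
    [+0.24609 -0.07578 +0.96628]
t = (0.4157, -0.2847, 1.4380) m
M0: Pc = R·M0+t = (+0.35831, -0.14749, +1.40324); u = 509.4·(+0.35831)/1.40324 + 305.8 = 435.8732, v = 713.8·(-0.14749)/1.40324 + 255.1 = 180.0737
M1: Pc = R·M1+t = (+0.55387, -0.22225, +1.45639); u = 509.4·(+0.55387)/1.45639 + 305.8 = 499.5245, v = 713.8·(-0.22225)/1.45639 + 255.1 = 146.1719
M2: Pc = R·M2+t = (+0.47309, -0.42191, +1.47276); u = 509.4·(+0.47309)/1.47276 + 305.8 = 469.4324, v = 713.8·(-0.42191)/1.47276 + 255.1 = 50.6148
M3: Pc = R·M3+t = (+0.27753, -0.34715, +1.41961); u = 509.4·(+0.27753)/1.41961 + 305.8 = 405.3882, v = 713.8·(-0.34715)/1.41961 + 255.1 = 80.5478

c0=(435.87, 180.07) c1=(499.52, 146.17) c2=(469.43, 50.61) c3=(405.39, 80.55)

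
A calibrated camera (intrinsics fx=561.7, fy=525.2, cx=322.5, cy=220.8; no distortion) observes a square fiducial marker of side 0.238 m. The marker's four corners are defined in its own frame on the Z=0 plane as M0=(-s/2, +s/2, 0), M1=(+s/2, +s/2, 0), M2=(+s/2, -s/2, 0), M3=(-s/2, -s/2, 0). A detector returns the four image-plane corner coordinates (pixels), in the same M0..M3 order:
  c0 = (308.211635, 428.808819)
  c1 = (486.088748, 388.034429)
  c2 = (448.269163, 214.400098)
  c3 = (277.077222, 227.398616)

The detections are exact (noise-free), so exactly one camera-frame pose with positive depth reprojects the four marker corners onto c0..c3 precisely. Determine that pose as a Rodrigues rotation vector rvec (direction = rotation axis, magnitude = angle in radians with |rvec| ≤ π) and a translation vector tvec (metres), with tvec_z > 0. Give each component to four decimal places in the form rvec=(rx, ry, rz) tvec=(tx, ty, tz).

Intrinsics K: fx=561.7, fy=525.2, cx=322.5, cy=220.8
Marker side s = 0.238 m; corners in marker frame (Z=0):
  M0 = (-0.1190, +0.1190, 0)
  M1 = (+0.1190, +0.1190, 0)
  M2 = (+0.1190, -0.1190, 0)
  M3 = (-0.1190, -0.1190, 0)
Detected image corners:
  c0 = (308.211635, 428.808819) px
  c1 = (486.088748, 388.034429) px
  c2 = (448.269163, 214.400098) px
  c3 = (277.077222, 227.398616) px
Planar DLT: solve 8×8 A·h = b for H (H[2,2]=1):
  H  [+954.27980 +40.95849 +385.39739]
  H  [+72.32472 +696.99806 +310.64809]
  H  [+0.58277 -0.27606 +1.00000]
B = K⁻¹H; ‖b₁‖=1.487444, ‖b₂‖=1.487444; λ = 2/(‖b₁‖+‖b₂‖) = 0.672294, sign → tz>0 ⇒ λ=+0.672294
r₁ = λ·B[:,0] = (+0.91722,-0.07213,+0.39180); r₂ = λ·B[:,1] = (+0.15558,+0.97023,-0.18559)
r₃ = r₁×r₂ = (-0.36675,+0.23118,+0.90114); SVD([r₁ r₂ r₃]) → R = UVᵀ:
  R  [+0.91722 +0.15558 -0.36675]
  R  [-0.07213 +0.97023 +0.23118]
  R  [+0.39180 -0.18559 +0.90114]
t = (+0.07528, +0.11501, +0.67229) m
tr R = 2.788592; θ = arccos((tr R − 1)/2) = 0.463941 rad = 26.582°
axis k = ((R−Rᵀ)₃₂, (R−Rᵀ)₁₃, (R−Rᵀ)₂₁) / (2 sinθ) = (-0.465694, -0.847578, -0.254443)
rvec = θ·k = (-0.216055, -0.393226, -0.118047)

rvec=(-0.2161, -0.3932, -0.1180) tvec=(0.0753, 0.1150, 0.6723)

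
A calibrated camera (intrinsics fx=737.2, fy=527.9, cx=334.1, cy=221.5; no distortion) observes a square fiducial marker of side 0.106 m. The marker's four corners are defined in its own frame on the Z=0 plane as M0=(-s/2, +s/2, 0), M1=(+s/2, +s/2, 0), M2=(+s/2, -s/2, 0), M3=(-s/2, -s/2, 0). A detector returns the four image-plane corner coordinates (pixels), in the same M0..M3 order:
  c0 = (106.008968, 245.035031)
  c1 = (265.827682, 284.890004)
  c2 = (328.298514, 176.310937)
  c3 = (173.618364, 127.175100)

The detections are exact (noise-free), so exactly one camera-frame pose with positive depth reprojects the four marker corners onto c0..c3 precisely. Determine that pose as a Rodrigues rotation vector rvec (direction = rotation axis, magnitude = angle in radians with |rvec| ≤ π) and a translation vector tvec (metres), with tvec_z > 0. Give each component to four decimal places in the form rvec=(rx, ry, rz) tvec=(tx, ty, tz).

rvec=(0.0748, -0.3544, 0.3859) tvec=(-0.0698, -0.0106, 0.4578)

Intrinsics K: fx=737.2, fy=527.9, cx=334.1, cy=221.5
Marker side s = 0.106 m; corners in marker frame (Z=0):
  M0 = (-0.0530, +0.0530, 0)
  M1 = (+0.0530, +0.0530, 0)
  M2 = (+0.0530, -0.0530, 0)
  M3 = (-0.0530, -0.0530, 0)
Detected image corners:
  c0 = (106.008968, 245.035031) px
  c1 = (265.827682, 284.890004) px
  c2 = (328.298514, 176.310937) px
  c3 = (173.618364, 127.175100) px
Planar DLT: solve 8×8 A·h = b for H (H[2,2]=1):
  H  [+1651.56689 -610.42281 +221.62744]
  H  [+580.05378 +1068.39762 +209.28987]
  H  [+0.76941 +0.00996 +1.00000]
B = K⁻¹H; ‖b₁‖=2.184572, ‖b₂‖=2.184572; λ = 2/(‖b₁‖+‖b₂‖) = 0.457756, sign → tz>0 ⇒ λ=+0.457756
r₁ = λ·B[:,0] = (+0.86590,+0.35520,+0.35220); r₂ = λ·B[:,1] = (-0.38110,+0.92452,+0.00456)
r₃ = r₁×r₂ = (-0.32400,-0.13817,+0.93591); SVD([r₁ r₂ r₃]) → R = UVᵀ:
  R  [+0.86590 -0.38110 -0.32400]
  R  [+0.35520 +0.92452 -0.13817]
  R  [+0.35220 +0.00456 +0.93591]
t = (-0.06984, -0.01059, +0.45776) m
tr R = 2.726338; θ = arccos((tr R − 1)/2) = 0.529284 rad = 30.326°
axis k = ((R−Rᵀ)₃₂, (R−Rᵀ)₁₃, (R−Rᵀ)₂₁) / (2 sinθ) = (+0.141338, -0.669619, +0.729132)
rvec = θ·k = (+0.074808, -0.354419, +0.385918)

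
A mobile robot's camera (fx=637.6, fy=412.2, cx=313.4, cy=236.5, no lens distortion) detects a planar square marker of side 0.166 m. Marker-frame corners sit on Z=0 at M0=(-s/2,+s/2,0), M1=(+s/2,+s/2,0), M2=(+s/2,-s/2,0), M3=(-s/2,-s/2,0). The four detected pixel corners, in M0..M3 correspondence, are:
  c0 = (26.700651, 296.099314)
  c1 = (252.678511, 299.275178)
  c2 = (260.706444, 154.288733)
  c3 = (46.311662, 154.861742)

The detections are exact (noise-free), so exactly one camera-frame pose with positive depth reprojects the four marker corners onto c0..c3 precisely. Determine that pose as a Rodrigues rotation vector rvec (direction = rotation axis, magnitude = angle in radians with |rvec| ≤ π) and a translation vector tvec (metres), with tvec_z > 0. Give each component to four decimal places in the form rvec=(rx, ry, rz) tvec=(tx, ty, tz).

Intrinsics K: fx=637.6, fy=412.2, cx=313.4, cy=236.5
Marker side s = 0.166 m; corners in marker frame (Z=0):
  M0 = (-0.0830, +0.0830, 0)
  M1 = (+0.0830, +0.0830, 0)
  M2 = (+0.0830, -0.0830, 0)
  M3 = (-0.0830, -0.0830, 0)
Detected image corners:
  c0 = (26.700651, 296.099314) px
  c1 = (252.678511, 299.275178) px
  c2 = (260.706444, 154.288733) px
  c3 = (46.311662, 154.861742) px
Planar DLT: solve 8×8 A·h = b for H (H[2,2]=1):
  H  [+1302.77935 -131.58049 +145.37181]
  H  [-27.47883 +788.11640 +224.18303]
  H  [-0.15483 -0.32662 +1.00000]
B = K⁻¹H; ‖b₁‖=2.125124, ‖b₂‖=2.125124; λ = 2/(‖b₁‖+‖b₂‖) = 0.470561, sign → tz>0 ⇒ λ=+0.470561
r₁ = λ·B[:,0] = (+0.99729,+0.01043,-0.07286); r₂ = λ·B[:,1] = (-0.02156,+0.98788,-0.15369)
r₃ = r₁×r₂ = (+0.07037,+0.15485,+0.98543); SVD([r₁ r₂ r₃]) → R = UVᵀ:
  R  [+0.99729 -0.02156 +0.07037]
  R  [+0.01043 +0.98788 +0.15485]
  R  [-0.07286 -0.15369 +0.98543]
t = (-0.12401, -0.01406, +0.47056) m
tr R = 2.970599; θ = arccos((tr R − 1)/2) = 0.171677 rad = 9.836°
axis k = ((R−Rᵀ)₃₂, (R−Rᵀ)₁₃, (R−Rᵀ)₂₁) / (2 sinθ) = (-0.903047, +0.419208, +0.093647)
rvec = θ·k = (-0.155032, +0.071968, +0.016077)

rvec=(-0.1550, 0.0720, 0.0161) tvec=(-0.1240, -0.0141, 0.4706)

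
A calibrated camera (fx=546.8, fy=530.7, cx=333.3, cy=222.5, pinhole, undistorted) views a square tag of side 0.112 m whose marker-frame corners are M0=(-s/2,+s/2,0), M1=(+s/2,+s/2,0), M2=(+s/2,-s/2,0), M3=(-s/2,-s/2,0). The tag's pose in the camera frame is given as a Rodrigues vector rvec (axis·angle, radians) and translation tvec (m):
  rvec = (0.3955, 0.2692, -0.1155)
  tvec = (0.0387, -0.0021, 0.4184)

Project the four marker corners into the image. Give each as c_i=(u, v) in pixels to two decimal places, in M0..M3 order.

c0=(326.31, 283.83) c1=(464.45, 280.14) c2=(452.33, 143.74) c3=(301.48, 158.17)

Intrinsics K: fx=546.8, fy=530.7, cx=333.3, cy=222.5
Marker side s = 0.112 m; corners in marker frame (Z=0):
  M0 = (-0.0560, +0.0560, 0)
  M1 = (+0.0560, +0.0560, 0)
  M2 = (+0.0560, -0.0560, 0)
  M3 = (-0.0560, -0.0560, 0)
rvec = (0.3955, 0.2692, -0.1155), |rvec| = θ = 0.49217 rad = 28.199°
Rodrigues: sinθ=0.47254, 1−cosθ=0.11869; R = I + sinθ·[k]× + (1−cosθ)·[k]×²:
    [+0.95795 +0.16306 +0.23608]
    [-0.05872 +0.91682 -0.39496]
    [-0.28085 +0.36449 +0.88785]
t = (0.0387, -0.0021, 0.4184) m
M0: Pc = R·M0+t = (-0.00581, +0.05253, +0.45454); u = 546.8·(-0.00581)/0.45454 + 333.3 = 326.3059, v = 530.7·(+0.05253)/0.45454 + 222.5 = 283.8323
M1: Pc = R·M1+t = (+0.10148, +0.04595, +0.42308); u = 546.8·(+0.10148)/0.42308 + 333.3 = 464.4502, v = 530.7·(+0.04595)/0.42308 + 222.5 = 280.1420
M2: Pc = R·M2+t = (+0.08321, -0.05673, +0.38226); u = 546.8·(+0.08321)/0.38226 + 333.3 = 452.3323, v = 530.7·(-0.05673)/0.38226 + 222.5 = 143.7401
M3: Pc = R·M3+t = (-0.02408, -0.05015, +0.41372); u = 546.8·(-0.02408)/0.41372 + 333.3 = 301.4780, v = 530.7·(-0.05015)/0.41372 + 222.5 = 158.1651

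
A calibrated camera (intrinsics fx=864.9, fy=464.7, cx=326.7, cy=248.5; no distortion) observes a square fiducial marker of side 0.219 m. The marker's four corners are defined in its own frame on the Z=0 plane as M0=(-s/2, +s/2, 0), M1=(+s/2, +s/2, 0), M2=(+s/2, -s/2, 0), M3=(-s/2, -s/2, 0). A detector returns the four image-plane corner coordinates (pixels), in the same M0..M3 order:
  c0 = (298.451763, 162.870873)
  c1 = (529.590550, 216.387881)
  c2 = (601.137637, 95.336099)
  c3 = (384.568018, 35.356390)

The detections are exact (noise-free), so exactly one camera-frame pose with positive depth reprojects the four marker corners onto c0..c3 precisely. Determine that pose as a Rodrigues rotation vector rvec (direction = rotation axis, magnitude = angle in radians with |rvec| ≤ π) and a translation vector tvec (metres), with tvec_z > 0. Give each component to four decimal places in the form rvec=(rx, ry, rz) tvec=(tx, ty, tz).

Intrinsics K: fx=864.9, fy=464.7, cx=326.7, cy=248.5
Marker side s = 0.219 m; corners in marker frame (Z=0):
  M0 = (-0.1095, +0.1095, 0)
  M1 = (+0.1095, +0.1095, 0)
  M2 = (+0.1095, -0.1095, 0)
  M3 = (-0.1095, -0.1095, 0)
Detected image corners:
  c0 = (298.451763, 162.870873) px
  c1 = (529.590550, 216.387881) px
  c2 = (601.137637, 95.336099) px
  c3 = (384.568018, 35.356390) px
Planar DLT: solve 8×8 A·h = b for H (H[2,2]=1):
  H  [+1167.25248 -442.21601 +458.17077]
  H  [+300.40313 +543.52789 +127.23463]
  H  [+0.32145 -0.18398 +1.00000]
B = K⁻¹H; ‖b₁‖=1.355323, ‖b₂‖=1.355323; λ = 2/(‖b₁‖+‖b₂‖) = 0.737831, sign → tz>0 ⇒ λ=+0.737831
r₁ = λ·B[:,0] = (+0.90617,+0.35014,+0.23718); r₂ = λ·B[:,1] = (-0.32597,+0.93558,-0.13575)
r₃ = r₁×r₂ = (-0.26943,+0.04570,+0.96194); SVD([r₁ r₂ r₃]) → R = UVᵀ:
  R  [+0.90617 -0.32597 -0.26943]
  R  [+0.35014 +0.93558 +0.04570]
  R  [+0.23718 -0.13575 +0.96194]
t = (+0.11216, -0.19254, +0.73783) m
tr R = 2.803693; θ = arccos((tr R − 1)/2) = 0.446772 rad = 25.598°
axis k = ((R−Rᵀ)₃₂, (R−Rᵀ)₁₃, (R−Rᵀ)₂₁) / (2 sinθ) = (-0.209982, -0.586270, +0.782429)
rvec = θ·k = (-0.093814, -0.261929, +0.349567)

rvec=(-0.0938, -0.2619, 0.3496) tvec=(0.1122, -0.1925, 0.7378)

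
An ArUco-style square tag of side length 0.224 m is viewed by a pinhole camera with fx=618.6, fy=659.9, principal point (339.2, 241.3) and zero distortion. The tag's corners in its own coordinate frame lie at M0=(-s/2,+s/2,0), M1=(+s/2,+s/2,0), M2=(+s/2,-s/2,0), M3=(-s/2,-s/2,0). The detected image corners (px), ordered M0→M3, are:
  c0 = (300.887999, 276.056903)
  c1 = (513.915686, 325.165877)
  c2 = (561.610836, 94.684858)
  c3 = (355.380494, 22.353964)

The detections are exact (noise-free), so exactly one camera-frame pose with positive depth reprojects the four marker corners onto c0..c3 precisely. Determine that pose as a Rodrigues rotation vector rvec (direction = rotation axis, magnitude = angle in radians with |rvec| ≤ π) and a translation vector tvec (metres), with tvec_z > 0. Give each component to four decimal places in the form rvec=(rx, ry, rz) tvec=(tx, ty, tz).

rvec=(0.0071, -0.2651, 0.2258) tvec=(0.0953, -0.0548, 0.5953)

Intrinsics K: fx=618.6, fy=659.9, cx=339.2, cy=241.3
Marker side s = 0.224 m; corners in marker frame (Z=0):
  M0 = (-0.1120, +0.1120, 0)
  M1 = (+0.1120, +0.1120, 0)
  M2 = (+0.1120, -0.1120, 0)
  M3 = (-0.1120, -0.1120, 0)
Detected image corners:
  c0 = (300.887999, 276.056903) px
  c1 = (513.915686, 325.165877) px
  c2 = (561.610836, 94.684858) px
  c3 = (355.380494, 22.353964) px
Planar DLT: solve 8×8 A·h = b for H (H[2,2]=1):
  H  [+1125.31032 -243.83063 +438.19671]
  H  [+349.90009 +1071.39243 +180.53799]
  H  [+0.43777 -0.03806 +1.00000]
B = K⁻¹H; ‖b₁‖=1.679927, ‖b₂‖=1.679927; λ = 2/(‖b₁‖+‖b₂‖) = 0.595264, sign → tz>0 ⇒ λ=+0.595264
r₁ = λ·B[:,0] = (+0.93997,+0.22034,+0.26059); r₂ = λ·B[:,1] = (-0.22221,+0.97474,-0.02265)
r₃ = r₁×r₂ = (-0.25900,-0.03661,+0.96518); SVD([r₁ r₂ r₃]) → R = UVᵀ:
  R  [+0.93997 -0.22221 -0.25900]
  R  [+0.22034 +0.97474 -0.03661]
  R  [+0.26059 -0.02265 +0.96518]
t = (+0.09526, -0.05481, +0.59526) m
tr R = 2.879890; θ = arccos((tr R − 1)/2) = 0.348327 rad = 19.958°
axis k = ((R−Rᵀ)₃₂, (R−Rᵀ)₁₃, (R−Rᵀ)₂₁) / (2 sinθ) = (+0.020444, -0.761125, +0.648283)
rvec = θ·k = (+0.007121, -0.265121, +0.225814)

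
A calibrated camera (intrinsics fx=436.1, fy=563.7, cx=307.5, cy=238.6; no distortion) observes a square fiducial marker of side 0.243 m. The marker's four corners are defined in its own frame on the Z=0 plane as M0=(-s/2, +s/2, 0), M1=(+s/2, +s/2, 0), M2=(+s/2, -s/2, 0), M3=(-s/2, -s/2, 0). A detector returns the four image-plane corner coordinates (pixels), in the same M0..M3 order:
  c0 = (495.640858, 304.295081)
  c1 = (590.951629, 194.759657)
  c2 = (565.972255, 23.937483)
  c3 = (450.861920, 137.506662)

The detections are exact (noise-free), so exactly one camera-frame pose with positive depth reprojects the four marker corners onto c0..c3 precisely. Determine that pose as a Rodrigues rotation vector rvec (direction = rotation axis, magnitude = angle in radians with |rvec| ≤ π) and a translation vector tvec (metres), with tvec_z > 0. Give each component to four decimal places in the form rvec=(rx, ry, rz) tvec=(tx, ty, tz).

rvec=(0.3860, -0.3701, -0.5682) tvec=(0.3443, -0.0828, 0.6766)

Intrinsics K: fx=436.1, fy=563.7, cx=307.5, cy=238.6
Marker side s = 0.243 m; corners in marker frame (Z=0):
  M0 = (-0.1215, +0.1215, 0)
  M1 = (+0.1215, +0.1215, 0)
  M2 = (+0.1215, -0.1215, 0)
  M3 = (-0.1215, -0.1215, 0)
Detected image corners:
  c0 = (495.640858, 304.295081) px
  c1 = (590.951629, 194.759657) px
  c2 = (565.972255, 23.937483) px
  c3 = (450.861920, 137.506662) px
Planar DLT: solve 8×8 A·h = b for H (H[2,2]=1):
  H  [+608.02904 +489.98038 +529.42706]
  H  [-402.39445 +804.32857 +169.61530]
  H  [+0.33914 +0.66201 +1.00000]
B = K⁻¹H; ‖b₁‖=1.477978, ‖b₂‖=1.477978; λ = 2/(‖b₁‖+‖b₂‖) = 0.676600, sign → tz>0 ⇒ λ=+0.676600
r₁ = λ·B[:,0] = (+0.78155,-0.58011,+0.22946); r₂ = λ·B[:,1] = (+0.44436,+0.77583,+0.44792)
r₃ = r₁×r₂ = (-0.43787,-0.24810,+0.86413); SVD([r₁ r₂ r₃]) → R = UVᵀ:
  R  [+0.78155 +0.44436 -0.43787]
  R  [-0.58011 +0.77583 -0.24810]
  R  [+0.22946 +0.44792 +0.86413]
t = (+0.34432, -0.08280, +0.67660) m
tr R = 2.421504; θ = arccos((tr R − 1)/2) = 0.780230 rad = 44.704°
axis k = ((R−Rᵀ)₃₂, (R−Rᵀ)₁₃, (R−Rᵀ)₂₁) / (2 sinθ) = (+0.494724, -0.474333, -0.728187)
rvec = θ·k = (+0.385999, -0.370089, -0.568153)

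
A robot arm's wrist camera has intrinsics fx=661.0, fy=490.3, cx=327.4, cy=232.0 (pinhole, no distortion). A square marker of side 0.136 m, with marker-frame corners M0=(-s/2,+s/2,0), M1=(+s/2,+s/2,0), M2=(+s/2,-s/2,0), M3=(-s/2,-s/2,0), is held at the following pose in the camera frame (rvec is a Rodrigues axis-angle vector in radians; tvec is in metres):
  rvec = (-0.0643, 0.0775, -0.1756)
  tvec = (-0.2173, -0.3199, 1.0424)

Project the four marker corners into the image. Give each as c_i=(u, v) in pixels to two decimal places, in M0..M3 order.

Intrinsics K: fx=661.0, fy=490.3, cx=327.4, cy=232.0
Marker side s = 0.136 m; corners in marker frame (Z=0):
  M0 = (-0.0680, +0.0680, 0)
  M1 = (+0.0680, +0.0680, 0)
  M2 = (+0.0680, -0.0680, 0)
  M3 = (-0.0680, -0.0680, 0)
rvec = (-0.0643, 0.0775, -0.1756), |rvec| = θ = 0.20243 rad = 11.598°
Rodrigues: sinθ=0.20105, 1−cosθ=0.02042; R = I + sinθ·[k]× + (1−cosθ)·[k]×²:
    [+0.98164 +0.17192 +0.08260]
    [-0.17689 +0.98257 +0.05708]
    [-0.07135 -0.07064 +0.99495]
t = (-0.2173, -0.3199, 1.0424) m
M0: Pc = R·M0+t = (-0.27236, -0.24106, +1.04245); u = 661.0·(-0.27236)/1.04245 + 327.4 = 154.7000, v = 490.3·(-0.24106)/1.04245 + 232.0 = 118.6225
M1: Pc = R·M1+t = (-0.13886, -0.26511, +1.03274); u = 661.0·(-0.13886)/1.03274 + 327.4 = 238.5252, v = 490.3·(-0.26511)/1.03274 + 232.0 = 106.1364
M2: Pc = R·M2+t = (-0.16224, -0.39874, +1.04235); u = 661.0·(-0.16224)/1.04235 + 327.4 = 224.5174, v = 490.3·(-0.39874)/1.04235 + 232.0 = 44.4397
M3: Pc = R·M3+t = (-0.29574, -0.37469, +1.05206); u = 661.0·(-0.29574)/1.05206 + 327.4 = 141.5869, v = 490.3·(-0.37469)/1.05206 + 232.0 = 57.3809

c0=(154.70, 118.62) c1=(238.53, 106.14) c2=(224.52, 44.44) c3=(141.59, 57.38)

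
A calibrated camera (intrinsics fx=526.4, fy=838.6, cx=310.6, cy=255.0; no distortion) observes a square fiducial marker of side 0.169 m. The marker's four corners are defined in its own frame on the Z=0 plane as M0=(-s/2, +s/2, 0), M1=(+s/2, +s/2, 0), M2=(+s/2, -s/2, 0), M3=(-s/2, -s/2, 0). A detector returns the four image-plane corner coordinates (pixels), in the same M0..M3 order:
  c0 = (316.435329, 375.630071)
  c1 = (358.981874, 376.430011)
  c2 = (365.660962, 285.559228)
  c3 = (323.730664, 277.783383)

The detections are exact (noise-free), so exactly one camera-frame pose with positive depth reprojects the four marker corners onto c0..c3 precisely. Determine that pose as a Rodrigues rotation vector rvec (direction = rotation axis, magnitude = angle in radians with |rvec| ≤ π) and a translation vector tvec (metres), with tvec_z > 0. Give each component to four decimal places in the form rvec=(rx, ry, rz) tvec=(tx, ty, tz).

Intrinsics K: fx=526.4, fy=838.6, cx=310.6, cy=255.0
Marker side s = 0.169 m; corners in marker frame (Z=0):
  M0 = (-0.0845, +0.0845, 0)
  M1 = (+0.0845, +0.0845, 0)
  M2 = (+0.0845, -0.0845, 0)
  M3 = (-0.0845, -0.0845, 0)
Detected image corners:
  c0 = (316.435329, 375.630071) px
  c1 = (358.981874, 376.430011) px
  c2 = (365.660962, 285.559228) px
  c3 = (323.730664, 277.783383) px
Planar DLT: solve 8×8 A·h = b for H (H[2,2]=1):
  H  [+399.40431 -46.00624 +341.98809]
  H  [+169.46027 +553.01362 +328.87478]
  H  [+0.43808 -0.01386 +1.00000]
B = K⁻¹H; ‖b₁‖=0.668518, ‖b₂‖=0.668518; λ = 2/(‖b₁‖+‖b₂‖) = 1.495845, sign → tz>0 ⇒ λ=+1.495845
r₁ = λ·B[:,0] = (+0.74831,+0.10301,+0.65530); r₂ = λ·B[:,1] = (-0.11850,+0.99274,-0.02073)
r₃ = r₁×r₂ = (-0.65268,-0.06214,+0.75508); SVD([r₁ r₂ r₃]) → R = UVᵀ:
  R  [+0.74831 -0.11850 -0.65268]
  R  [+0.10301 +0.99274 -0.06214]
  R  [+0.65530 -0.02073 +0.75508]
t = (+0.08919, +0.13177, +1.49585) m
tr R = 2.496126; θ = arccos((tr R − 1)/2) = 0.725658 rad = 41.577°
axis k = ((R−Rᵀ)₃₂, (R−Rᵀ)₁₃, (R−Rᵀ)₂₁) / (2 sinθ) = (+0.031196, -0.985481, +0.166893)
rvec = θ·k = (+0.022638, -0.715123, +0.121107)

rvec=(0.0226, -0.7151, 0.1211) tvec=(0.0892, 0.1318, 1.4958)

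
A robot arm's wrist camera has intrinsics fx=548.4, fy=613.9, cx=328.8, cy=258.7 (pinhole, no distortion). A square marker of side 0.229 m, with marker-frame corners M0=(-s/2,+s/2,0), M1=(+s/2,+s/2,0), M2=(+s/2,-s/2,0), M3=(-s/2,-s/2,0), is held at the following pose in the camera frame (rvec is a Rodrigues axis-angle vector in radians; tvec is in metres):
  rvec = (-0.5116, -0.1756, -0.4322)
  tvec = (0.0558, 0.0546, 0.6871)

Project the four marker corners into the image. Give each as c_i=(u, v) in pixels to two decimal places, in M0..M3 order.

c0=(332.27, 446.06) c1=(500.31, 354.05) c2=(405.79, 197.99) c3=(253.25, 263.44)

Intrinsics K: fx=548.4, fy=613.9, cx=328.8, cy=258.7
Marker side s = 0.229 m; corners in marker frame (Z=0):
  M0 = (-0.1145, +0.1145, 0)
  M1 = (+0.1145, +0.1145, 0)
  M2 = (+0.1145, -0.1145, 0)
  M3 = (-0.1145, -0.1145, 0)
rvec = (-0.5116, -0.1756, -0.4322), |rvec| = θ = 0.69236 rad = 39.669°
Rodrigues: sinθ=0.63836, 1−cosθ=0.23026; R = I + sinθ·[k]× + (1−cosθ)·[k]×²:
    [+0.89546 +0.44164 -0.05569]
    [-0.35534 +0.78455 +0.50815]
    [+0.26811 -0.43524 +0.85947]
t = (0.0558, 0.0546, 0.6871) m
M0: Pc = R·M0+t = (+0.00384, +0.18512, +0.60657); u = 548.4·(+0.00384)/0.60657 + 328.8 = 332.2694, v = 613.9·(+0.18512)/0.60657 + 258.7 = 446.0552
M1: Pc = R·M1+t = (+0.20890, +0.10375, +0.66796); u = 548.4·(+0.20890)/0.66796 + 328.8 = 500.3059, v = 613.9·(+0.10375)/0.66796 + 258.7 = 354.0482
M2: Pc = R·M2+t = (+0.10776, -0.07592, +0.76763); u = 548.4·(+0.10776)/0.76763 + 328.8 = 405.7859, v = 613.9·(-0.07592)/0.76763 + 258.7 = 197.9869
M3: Pc = R·M3+t = (-0.09730, +0.00545, +0.70624); u = 548.4·(-0.09730)/0.70624 + 328.8 = 253.2469, v = 613.9·(+0.00545)/0.70624 + 258.7 = 263.4416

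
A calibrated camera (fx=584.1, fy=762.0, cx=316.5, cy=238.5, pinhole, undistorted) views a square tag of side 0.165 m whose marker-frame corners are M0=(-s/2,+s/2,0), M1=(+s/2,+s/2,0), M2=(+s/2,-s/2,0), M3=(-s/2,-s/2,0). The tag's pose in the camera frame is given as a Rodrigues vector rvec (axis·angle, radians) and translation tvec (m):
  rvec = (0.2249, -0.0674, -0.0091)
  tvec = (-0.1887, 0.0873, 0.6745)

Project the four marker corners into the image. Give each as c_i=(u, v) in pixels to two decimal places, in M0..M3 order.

Intrinsics K: fx=584.1, fy=762.0, cx=316.5, cy=238.5
Marker side s = 0.165 m; corners in marker frame (Z=0):
  M0 = (-0.0825, +0.0825, 0)
  M1 = (+0.0825, +0.0825, 0)
  M2 = (+0.0825, -0.0825, 0)
  M3 = (-0.0825, -0.0825, 0)
rvec = (0.2249, -0.0674, -0.0091), |rvec| = θ = 0.23496 rad = 13.462°
Rodrigues: sinθ=0.23280, 1−cosθ=0.02748; R = I + sinθ·[k]× + (1−cosθ)·[k]×²:
    [+0.99770 +0.00147 -0.06780]
    [-0.01656 +0.97478 -0.22253]
    [+0.06576 +0.22314 +0.97257]
t = (-0.1887, 0.0873, 0.6745) m
M0: Pc = R·M0+t = (-0.27089, +0.16909, +0.68748); u = 584.1·(-0.27089)/0.68748 + 316.5 = 86.3476, v = 762.0·(+0.16909)/0.68748 + 238.5 = 425.9132
M1: Pc = R·M1+t = (-0.10627, +0.16635, +0.69833); u = 584.1·(-0.10627)/0.69833 + 316.5 = 227.6151, v = 762.0·(+0.16635)/0.69833 + 238.5 = 420.0195
M2: Pc = R·M2+t = (-0.10651, +0.00551, +0.66152); u = 584.1·(-0.10651)/0.66152 + 316.5 = 222.4535, v = 762.0·(+0.00551)/0.66152 + 238.5 = 244.8515
M3: Pc = R·M3+t = (-0.27113, +0.00825, +0.65067); u = 584.1·(-0.27113)/0.65067 + 316.5 = 73.1062, v = 762.0·(+0.00825)/0.65067 + 238.5 = 248.1576

c0=(86.35, 425.91) c1=(227.62, 420.02) c2=(222.45, 244.85) c3=(73.11, 248.16)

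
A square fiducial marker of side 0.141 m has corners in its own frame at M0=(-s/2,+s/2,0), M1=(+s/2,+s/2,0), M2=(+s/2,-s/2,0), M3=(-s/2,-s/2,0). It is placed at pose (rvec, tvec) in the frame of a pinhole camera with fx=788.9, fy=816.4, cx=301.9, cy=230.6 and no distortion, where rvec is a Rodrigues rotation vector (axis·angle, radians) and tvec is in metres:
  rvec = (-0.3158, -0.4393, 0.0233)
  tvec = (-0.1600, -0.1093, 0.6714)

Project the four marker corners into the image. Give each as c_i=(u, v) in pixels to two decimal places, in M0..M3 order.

Intrinsics K: fx=788.9, fy=816.4, cx=301.9, cy=230.6
Marker side s = 0.141 m; corners in marker frame (Z=0):
  M0 = (-0.0705, +0.0705, 0)
  M1 = (+0.0705, +0.0705, 0)
  M2 = (+0.0705, -0.0705, 0)
  M3 = (-0.0705, -0.0705, 0)
rvec = (-0.3158, -0.4393, 0.0233), |rvec| = θ = 0.54153 rad = 31.028°
Rodrigues: sinθ=0.51545, 1−cosθ=0.14308; R = I + sinθ·[k]× + (1−cosθ)·[k]×²:
    [+0.90558 +0.04551 -0.42173]
    [+0.08986 +0.95108 +0.29560]
    [+0.41455 -0.30558 +0.85718]
t = (-0.1600, -0.1093, 0.6714) m
M0: Pc = R·M0+t = (-0.22063, -0.04858, +0.62063); u = 788.9·(-0.22063)/0.62063 + 301.9 = 21.4451, v = 816.4·(-0.04858)/0.62063 + 230.6 = 166.6901
M1: Pc = R·M1+t = (-0.09295, -0.03591, +0.67908); u = 788.9·(-0.09295)/0.67908 + 301.9 = 193.9205, v = 816.4·(-0.03591)/0.67908 + 230.6 = 187.4243
M2: Pc = R·M2+t = (-0.09937, -0.17002, +0.72217); u = 788.9·(-0.09937)/0.72217 + 301.9 = 193.3532, v = 816.4·(-0.17002)/0.72217 + 230.6 = 38.4005
M3: Pc = R·M3+t = (-0.22705, -0.18269, +0.66372); u = 788.9·(-0.22705)/0.66372 + 301.9 = 32.0247, v = 816.4·(-0.18269)/0.66372 + 230.6 = 5.8883

c0=(21.45, 166.69) c1=(193.92, 187.42) c2=(193.35, 38.40) c3=(32.02, 5.89)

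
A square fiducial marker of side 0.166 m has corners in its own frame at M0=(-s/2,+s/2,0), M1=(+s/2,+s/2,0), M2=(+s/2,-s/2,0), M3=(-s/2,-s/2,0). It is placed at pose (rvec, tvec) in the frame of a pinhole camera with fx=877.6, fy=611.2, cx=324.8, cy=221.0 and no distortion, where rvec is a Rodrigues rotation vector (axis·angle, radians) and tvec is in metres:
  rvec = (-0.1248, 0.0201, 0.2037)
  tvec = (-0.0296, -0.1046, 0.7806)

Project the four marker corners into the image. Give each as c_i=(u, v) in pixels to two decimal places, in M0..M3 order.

c0=(179.84, 188.91) c1=(364.60, 215.18) c2=(401.11, 90.23) c3=(220.80, 65.48)

Intrinsics K: fx=877.6, fy=611.2, cx=324.8, cy=221.0
Marker side s = 0.166 m; corners in marker frame (Z=0):
  M0 = (-0.0830, +0.0830, 0)
  M1 = (+0.0830, +0.0830, 0)
  M2 = (+0.0830, -0.0830, 0)
  M3 = (-0.0830, -0.0830, 0)
rvec = (-0.1248, 0.0201, 0.2037), |rvec| = θ = 0.23973 rad = 13.736°
Rodrigues: sinθ=0.23744, 1−cosθ=0.02860; R = I + sinθ·[k]× + (1−cosθ)·[k]×²:
    [+0.97915 -0.20300 +0.00726]
    [+0.20051 +0.97160 +0.12565]
    [-0.03256 -0.12157 +0.99205]
t = (-0.0296, -0.1046, 0.7806) m
M0: Pc = R·M0+t = (-0.12772, -0.04060, +0.77321); u = 877.6·(-0.12772)/0.77321 + 324.8 = 179.8385, v = 611.2·(-0.04060)/0.77321 + 221.0 = 188.9077
M1: Pc = R·M1+t = (+0.03482, -0.00732, +0.76781); u = 877.6·(+0.03482)/0.76781 + 324.8 = 364.5995, v = 611.2·(-0.00732)/0.76781 + 221.0 = 215.1770
M2: Pc = R·M2+t = (+0.06852, -0.16860, +0.78799); u = 877.6·(+0.06852)/0.78799 + 324.8 = 401.1109, v = 611.2·(-0.16860)/0.78799 + 221.0 = 90.2253
M3: Pc = R·M3+t = (-0.09402, -0.20188, +0.79339); u = 877.6·(-0.09402)/0.79339 + 324.8 = 220.8007, v = 611.2·(-0.20188)/0.79339 + 221.0 = 65.4754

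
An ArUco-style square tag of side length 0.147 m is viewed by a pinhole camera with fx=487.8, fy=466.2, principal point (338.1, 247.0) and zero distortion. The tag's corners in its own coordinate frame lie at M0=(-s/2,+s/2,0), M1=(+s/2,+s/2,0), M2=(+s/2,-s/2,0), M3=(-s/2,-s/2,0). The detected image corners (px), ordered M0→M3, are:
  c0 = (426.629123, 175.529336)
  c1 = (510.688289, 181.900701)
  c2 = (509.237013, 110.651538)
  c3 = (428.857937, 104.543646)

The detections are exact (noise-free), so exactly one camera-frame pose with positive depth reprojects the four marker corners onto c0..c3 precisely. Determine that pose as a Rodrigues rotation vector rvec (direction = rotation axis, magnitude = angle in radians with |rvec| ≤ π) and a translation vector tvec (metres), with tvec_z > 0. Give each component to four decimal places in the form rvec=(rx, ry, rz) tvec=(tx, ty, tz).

Intrinsics K: fx=487.8, fy=466.2, cx=338.1, cy=247.0
Marker side s = 0.147 m; corners in marker frame (Z=0):
  M0 = (-0.0735, +0.0735, 0)
  M1 = (+0.0735, +0.0735, 0)
  M2 = (+0.0735, -0.0735, 0)
  M3 = (-0.0735, -0.0735, 0)
Detected image corners:
  c0 = (426.629123, 175.529336) px
  c1 = (510.688289, 181.900701) px
  c2 = (509.237013, 110.651538) px
  c3 = (428.857937, 104.543646) px
Planar DLT: solve 8×8 A·h = b for H (H[2,2]=1):
  H  [+559.74237 -145.39946 +468.86201]
  H  [+42.64280 +440.20395 +142.36087]
  H  [+0.00151 -0.30448 +1.00000]
B = K⁻¹H; ‖b₁‖=1.150016, ‖b₂‖=1.150016; λ = 2/(‖b₁‖+‖b₂‖) = 0.869553, sign → tz>0 ⇒ λ=+0.869553
r₁ = λ·B[:,0] = (+0.99689,+0.07884,+0.00131); r₂ = λ·B[:,1] = (-0.07568,+0.96134,-0.26476)
r₃ = r₁×r₂ = (-0.02214,+0.26384,+0.96431); SVD([r₁ r₂ r₃]) → R = UVᵀ:
  R  [+0.99689 -0.07568 -0.02214]
  R  [+0.07884 +0.96134 +0.26384]
  R  [+0.00131 -0.26476 +0.96431]
t = (+0.23310, -0.19517, +0.86955) m
tr R = 2.922539; θ = arccos((tr R − 1)/2) = 0.279224 rad = 15.998°
axis k = ((R−Rᵀ)₃₂, (R−Rᵀ)₁₃, (R−Rᵀ)₂₁) / (2 sinθ) = (-0.958962, -0.042546, +0.280325)
rvec = θ·k = (-0.267765, -0.011880, +0.078274)

rvec=(-0.2678, -0.0119, 0.0783) tvec=(0.2331, -0.1952, 0.8696)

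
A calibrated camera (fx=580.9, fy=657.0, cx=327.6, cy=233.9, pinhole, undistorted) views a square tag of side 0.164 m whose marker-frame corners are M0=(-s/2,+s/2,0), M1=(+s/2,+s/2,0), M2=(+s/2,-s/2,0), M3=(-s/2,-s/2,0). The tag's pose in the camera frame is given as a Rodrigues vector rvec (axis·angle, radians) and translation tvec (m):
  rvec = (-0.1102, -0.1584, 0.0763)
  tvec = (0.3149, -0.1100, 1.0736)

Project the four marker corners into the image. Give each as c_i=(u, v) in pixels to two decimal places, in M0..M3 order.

Intrinsics K: fx=580.9, fy=657.0, cx=327.6, cy=233.9
Marker side s = 0.164 m; corners in marker frame (Z=0):
  M0 = (-0.0820, +0.0820, 0)
  M1 = (+0.0820, +0.0820, 0)
  M2 = (+0.0820, -0.0820, 0)
  M3 = (-0.0820, -0.0820, 0)
rvec = (-0.1102, -0.1584, 0.0763), |rvec| = θ = 0.20750 rad = 11.889°
Rodrigues: sinθ=0.20601, 1−cosθ=0.02145; R = I + sinθ·[k]× + (1−cosθ)·[k]×²:
    [+0.98460 -0.06706 -0.16145]
    [+0.08445 +0.99105 +0.10339]
    [+0.15308 -0.11543 +0.98145]
t = (0.3149, -0.1100, 1.0736) m
M0: Pc = R·M0+t = (+0.22866, -0.03566, +1.05158); u = 580.9·(+0.22866)/1.05158 + 327.6 = 453.9154, v = 657.0·(-0.03566)/1.05158 + 233.9 = 211.6213
M1: Pc = R·M1+t = (+0.39014, -0.02181, +1.07669); u = 580.9·(+0.39014)/1.07669 + 327.6 = 538.0896, v = 657.0·(-0.02181)/1.07669 + 233.9 = 220.5920
M2: Pc = R·M2+t = (+0.40114, -0.18434, +1.09562); u = 580.9·(+0.40114)/1.09562 + 327.6 = 540.2835, v = 657.0·(-0.18434)/1.09562 + 233.9 = 123.3577
M3: Pc = R·M3+t = (+0.23966, -0.19819, +1.07051); u = 580.9·(+0.23966)/1.07051 + 327.6 = 457.6492, v = 657.0·(-0.19819)/1.07051 + 233.9 = 112.2654

c0=(453.92, 211.62) c1=(538.09, 220.59) c2=(540.28, 123.36) c3=(457.65, 112.27)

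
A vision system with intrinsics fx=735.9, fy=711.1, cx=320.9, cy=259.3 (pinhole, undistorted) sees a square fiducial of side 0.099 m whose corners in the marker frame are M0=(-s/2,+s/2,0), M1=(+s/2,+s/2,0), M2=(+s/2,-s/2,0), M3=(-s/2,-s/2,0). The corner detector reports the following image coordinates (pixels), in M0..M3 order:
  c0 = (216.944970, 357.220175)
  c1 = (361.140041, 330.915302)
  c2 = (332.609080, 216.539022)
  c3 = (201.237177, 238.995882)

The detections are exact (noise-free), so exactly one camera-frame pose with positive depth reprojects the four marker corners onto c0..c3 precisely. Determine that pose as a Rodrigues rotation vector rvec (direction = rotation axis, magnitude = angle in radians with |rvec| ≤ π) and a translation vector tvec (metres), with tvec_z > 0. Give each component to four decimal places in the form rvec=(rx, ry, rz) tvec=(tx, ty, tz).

rvec=(-0.5321, -0.0204, -0.1931) tvec=(-0.0305, 0.0175, 0.5224)

Intrinsics K: fx=735.9, fy=711.1, cx=320.9, cy=259.3
Marker side s = 0.099 m; corners in marker frame (Z=0):
  M0 = (-0.0495, +0.0495, 0)
  M1 = (+0.0495, +0.0495, 0)
  M2 = (+0.0495, -0.0495, 0)
  M3 = (-0.0495, -0.0495, 0)
Detected image corners:
  c0 = (216.944970, 357.220175) px
  c1 = (361.140041, 330.915302) px
  c2 = (332.609080, 216.539022) px
  c3 = (201.237177, 238.995882) px
Planar DLT: solve 8×8 A·h = b for H (H[2,2]=1):
  H  [+1425.55068 -43.39226 +277.90893]
  H  [-207.41357 +899.74882 +283.07029]
  H  [+0.13267 -0.96137 +1.00000]
B = K⁻¹H; ‖b₁‖=1.914421, ‖b₂‖=1.914421; λ = 2/(‖b₁‖+‖b₂‖) = 0.522351, sign → tz>0 ⇒ λ=+0.522351
r₁ = λ·B[:,0] = (+0.98165,-0.17763,+0.06930); r₂ = λ·B[:,1] = (+0.18818,+0.84404,-0.50218)
r₃ = r₁×r₂ = (+0.03071,+0.50600,+0.86198); SVD([r₁ r₂ r₃]) → R = UVᵀ:
  R  [+0.98165 +0.18818 +0.03071]
  R  [-0.17763 +0.84404 +0.50600]
  R  [+0.06930 -0.50218 +0.86198]
t = (-0.03052, +0.01746, +0.52235) m
tr R = 2.687682; θ = arccos((tr R − 1)/2) = 0.566395 rad = 32.452°
axis k = ((R−Rᵀ)₃₂, (R−Rᵀ)₁₃, (R−Rᵀ)₂₁) / (2 sinθ) = (-0.939425, -0.035961, -0.340863)
rvec = θ·k = (-0.532086, -0.020368, -0.193063)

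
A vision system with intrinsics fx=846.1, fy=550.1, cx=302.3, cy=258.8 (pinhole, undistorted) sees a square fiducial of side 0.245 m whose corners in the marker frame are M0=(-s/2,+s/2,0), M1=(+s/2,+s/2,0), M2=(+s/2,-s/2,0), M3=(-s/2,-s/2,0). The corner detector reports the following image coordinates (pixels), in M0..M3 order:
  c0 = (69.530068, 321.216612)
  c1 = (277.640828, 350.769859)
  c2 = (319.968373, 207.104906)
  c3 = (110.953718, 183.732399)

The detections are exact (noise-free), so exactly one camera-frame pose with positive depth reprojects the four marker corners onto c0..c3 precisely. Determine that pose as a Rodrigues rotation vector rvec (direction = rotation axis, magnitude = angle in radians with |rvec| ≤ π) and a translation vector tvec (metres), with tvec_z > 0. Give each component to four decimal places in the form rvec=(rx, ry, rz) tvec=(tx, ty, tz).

Intrinsics K: fx=846.1, fy=550.1, cx=302.3, cy=258.8
Marker side s = 0.245 m; corners in marker frame (Z=0):
  M0 = (-0.1225, +0.1225, 0)
  M1 = (+0.1225, +0.1225, 0)
  M2 = (+0.1225, -0.1225, 0)
  M3 = (-0.1225, -0.1225, 0)
Detected image corners:
  c0 = (69.530068, 321.216612) px
  c1 = (277.640828, 350.769859) px
  c2 = (319.968373, 207.104906) px
  c3 = (110.953718, 183.732399) px
Planar DLT: solve 8×8 A·h = b for H (H[2,2]=1):
  H  [+817.01844 -174.31916 +192.31858]
  H  [+61.18492 +568.80536 +265.26828]
  H  [-0.17613 -0.01767 +1.00000]
B = K⁻¹H; ‖b₁‖=1.061426, ‖b₂‖=1.061426; λ = 2/(‖b₁‖+‖b₂‖) = 0.942129, sign → tz>0 ⇒ λ=+0.942129
r₁ = λ·B[:,0] = (+0.96903,+0.18286,-0.16594); r₂ = λ·B[:,1] = (-0.18815,+0.98200,-0.01665)
r₃ = r₁×r₂ = (+0.15991,+0.04736,+0.98600); SVD([r₁ r₂ r₃]) → R = UVᵀ:
  R  [+0.96903 -0.18815 +0.15991]
  R  [+0.18286 +0.98200 +0.04736]
  R  [-0.16594 -0.01665 +0.98600]
t = (-0.12246, +0.01108, +0.94213) m
tr R = 2.937028; θ = arccos((tr R − 1)/2) = 0.251605 rad = 14.416°
axis k = ((R−Rᵀ)₃₂, (R−Rᵀ)₁₃, (R−Rᵀ)₂₁) / (2 sinθ) = (-0.128556, +0.654419, +0.745123)
rvec = θ·k = (-0.032345, +0.164655, +0.187477)

rvec=(-0.0323, 0.1647, 0.1875) tvec=(-0.1225, 0.0111, 0.9421)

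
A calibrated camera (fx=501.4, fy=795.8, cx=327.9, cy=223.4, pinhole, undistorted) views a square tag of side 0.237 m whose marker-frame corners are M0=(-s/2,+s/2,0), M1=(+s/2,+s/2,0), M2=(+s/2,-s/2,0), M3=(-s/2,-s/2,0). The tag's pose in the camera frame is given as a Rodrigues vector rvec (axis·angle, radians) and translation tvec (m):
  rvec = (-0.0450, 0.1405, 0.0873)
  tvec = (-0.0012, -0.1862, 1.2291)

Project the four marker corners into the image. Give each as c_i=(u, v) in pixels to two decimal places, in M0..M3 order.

Intrinsics K: fx=501.4, fy=795.8, cx=327.9, cy=223.4
Marker side s = 0.237 m; corners in marker frame (Z=0):
  M0 = (-0.1185, +0.1185, 0)
  M1 = (+0.1185, +0.1185, 0)
  M2 = (+0.1185, -0.1185, 0)
  M3 = (-0.1185, -0.1185, 0)
rvec = (-0.0450, 0.1405, 0.0873), |rvec| = θ = 0.17143 rad = 9.822°
Rodrigues: sinθ=0.17059, 1−cosθ=0.01466; R = I + sinθ·[k]× + (1−cosθ)·[k]×²:
    [+0.98635 -0.09003 +0.13785]
    [+0.08372 +0.99519 +0.05090]
    [-0.14177 -0.03866 +0.98914]
t = (-0.0012, -0.1862, 1.2291) m
M0: Pc = R·M0+t = (-0.12875, -0.07819, +1.24132); u = 501.4·(-0.12875)/1.24132 + 327.9 = 275.8942, v = 795.8·(-0.07819)/1.24132 + 223.4 = 173.2724
M1: Pc = R·M1+t = (+0.10501, -0.05835, +1.20772); u = 501.4·(+0.10501)/1.20772 + 327.9 = 371.4982, v = 795.8·(-0.05835)/1.20772 + 223.4 = 184.9519
M2: Pc = R·M2+t = (+0.12635, -0.29421, +1.21688); u = 501.4·(+0.12635)/1.21688 + 327.9 = 379.9612, v = 795.8·(-0.29421)/1.21688 + 223.4 = 30.9970
M3: Pc = R·M3+t = (-0.10741, -0.31405, +1.25048); u = 501.4·(-0.10741)/1.25048 + 327.9 = 284.8304, v = 795.8·(-0.31405)/1.25048 + 223.4 = 23.5398

c0=(275.89, 173.27) c1=(371.50, 184.95) c2=(379.96, 31.00) c3=(284.83, 23.54)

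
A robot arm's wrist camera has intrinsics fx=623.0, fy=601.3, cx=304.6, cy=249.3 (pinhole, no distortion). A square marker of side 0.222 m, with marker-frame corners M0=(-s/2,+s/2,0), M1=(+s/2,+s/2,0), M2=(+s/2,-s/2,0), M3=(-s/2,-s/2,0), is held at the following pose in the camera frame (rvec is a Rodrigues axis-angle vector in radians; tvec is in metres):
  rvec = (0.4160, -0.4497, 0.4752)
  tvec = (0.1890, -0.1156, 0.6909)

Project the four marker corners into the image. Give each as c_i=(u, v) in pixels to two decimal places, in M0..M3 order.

Intrinsics K: fx=623.0, fy=601.3, cx=304.6, cy=249.3
Marker side s = 0.222 m; corners in marker frame (Z=0):
  M0 = (-0.1110, +0.1110, 0)
  M1 = (+0.1110, +0.1110, 0)
  M2 = (+0.1110, -0.1110, 0)
  M3 = (-0.1110, -0.1110, 0)
rvec = (0.4160, -0.4497, 0.4752), |rvec| = θ = 0.77531 rad = 44.422°
Rodrigues: sinθ=0.69994, 1−cosθ=0.28579; R = I + sinθ·[k]× + (1−cosθ)·[k]×²:
    [+0.79649 -0.51795 -0.31199]
    [+0.34006 +0.81036 -0.47716]
    [+0.49997 +0.27396 +0.82157]
t = (0.1890, -0.1156, 0.6909) m
M0: Pc = R·M0+t = (+0.04310, -0.06340, +0.66581); u = 623.0·(+0.04310)/0.66581 + 304.6 = 344.9266, v = 601.3·(-0.06340)/0.66581 + 249.3 = 192.0458
M1: Pc = R·M1+t = (+0.21992, +0.01210, +0.77681); u = 623.0·(+0.21992)/0.77681 + 304.6 = 480.9744, v = 601.3·(+0.01210)/0.77681 + 249.3 = 258.6632
M2: Pc = R·M2+t = (+0.33490, -0.16780, +0.71599); u = 623.0·(+0.33490)/0.71599 + 304.6 = 596.0073, v = 601.3·(-0.16780)/0.71599 + 249.3 = 108.3758
M3: Pc = R·M3+t = (+0.15808, -0.24330, +0.60499); u = 623.0·(+0.15808)/0.60499 + 304.6 = 467.3872, v = 601.3·(-0.24330)/0.60499 + 249.3 = 7.4895

c0=(344.93, 192.05) c1=(480.97, 258.66) c2=(596.01, 108.38) c3=(467.39, 7.49)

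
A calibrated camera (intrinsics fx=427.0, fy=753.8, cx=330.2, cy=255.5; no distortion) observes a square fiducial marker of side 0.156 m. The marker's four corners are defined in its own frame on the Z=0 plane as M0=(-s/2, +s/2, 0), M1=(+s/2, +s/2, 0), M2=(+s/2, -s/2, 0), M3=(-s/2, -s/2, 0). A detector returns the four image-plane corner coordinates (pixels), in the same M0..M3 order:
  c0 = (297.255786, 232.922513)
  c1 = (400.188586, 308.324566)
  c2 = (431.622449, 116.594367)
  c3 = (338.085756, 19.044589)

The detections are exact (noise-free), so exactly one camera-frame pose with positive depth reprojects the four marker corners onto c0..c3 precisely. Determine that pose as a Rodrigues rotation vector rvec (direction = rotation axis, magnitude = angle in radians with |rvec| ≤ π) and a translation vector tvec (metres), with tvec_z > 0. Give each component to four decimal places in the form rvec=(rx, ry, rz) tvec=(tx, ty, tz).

rvec=(-0.0884, -0.4889, 0.3436) tvec=(0.0504, -0.0610, 0.5354)

Intrinsics K: fx=427.0, fy=753.8, cx=330.2, cy=255.5
Marker side s = 0.156 m; corners in marker frame (Z=0):
  M0 = (-0.0780, +0.0780, 0)
  M1 = (+0.0780, +0.0780, 0)
  M2 = (+0.0780, -0.0780, 0)
  M3 = (-0.0780, -0.0780, 0)
Detected image corners:
  c0 = (297.255786, 232.922513) px
  c1 = (400.188586, 308.324566) px
  c2 = (431.622449, 116.594367) px
  c3 = (338.085756, 19.044589) px
Planar DLT: solve 8×8 A·h = b for H (H[2,2]=1):
  H  [+933.83962 -342.42606 +370.40559]
  H  [+696.68161 +1243.39943 +169.59296]
  H  [+0.83114 -0.30744 +1.00000]
B = K⁻¹H; ‖b₁‖=1.867710, ‖b₂‖=1.867710; λ = 2/(‖b₁‖+‖b₂‖) = 0.535415, sign → tz>0 ⇒ λ=+0.535415
r₁ = λ·B[:,0] = (+0.82682,+0.34401,+0.44500); r₂ = λ·B[:,1] = (-0.30208,+0.93896,-0.16461)
r₃ = r₁×r₂ = (-0.47447,+0.00167,+0.88027); SVD([r₁ r₂ r₃]) → R = UVᵀ:
  R  [+0.82682 -0.30208 -0.47447]
  R  [+0.34401 +0.93896 +0.00167]
  R  [+0.44500 -0.16461 +0.88027]
t = (+0.05041, -0.06102, +0.53541) m
tr R = 2.646053; θ = arccos((tr R − 1)/2) = 0.604077 rad = 34.611°
axis k = ((R−Rᵀ)₃₂, (R−Rᵀ)₁₃, (R−Rᵀ)₂₁) / (2 sinθ) = (-0.146371, -0.809391, +0.568737)
rvec = θ·k = (-0.088419, -0.488935, +0.343561)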